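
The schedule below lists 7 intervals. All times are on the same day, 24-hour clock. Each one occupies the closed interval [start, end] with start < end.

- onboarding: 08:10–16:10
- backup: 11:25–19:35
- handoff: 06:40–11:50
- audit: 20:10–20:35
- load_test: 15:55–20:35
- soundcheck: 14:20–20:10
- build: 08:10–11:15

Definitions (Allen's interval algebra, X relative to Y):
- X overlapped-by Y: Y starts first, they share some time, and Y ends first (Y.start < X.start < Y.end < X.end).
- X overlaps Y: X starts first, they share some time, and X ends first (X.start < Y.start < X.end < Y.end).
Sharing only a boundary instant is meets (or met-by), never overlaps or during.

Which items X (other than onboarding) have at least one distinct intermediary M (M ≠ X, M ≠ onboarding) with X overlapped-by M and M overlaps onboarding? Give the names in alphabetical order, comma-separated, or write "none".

backup

Target onboarding = [08:10, 16:10].
Intermediaries M with M overlaps onboarding: handoff.
Via handoff — items with X overlapped-by handoff: backup.
Union: backup.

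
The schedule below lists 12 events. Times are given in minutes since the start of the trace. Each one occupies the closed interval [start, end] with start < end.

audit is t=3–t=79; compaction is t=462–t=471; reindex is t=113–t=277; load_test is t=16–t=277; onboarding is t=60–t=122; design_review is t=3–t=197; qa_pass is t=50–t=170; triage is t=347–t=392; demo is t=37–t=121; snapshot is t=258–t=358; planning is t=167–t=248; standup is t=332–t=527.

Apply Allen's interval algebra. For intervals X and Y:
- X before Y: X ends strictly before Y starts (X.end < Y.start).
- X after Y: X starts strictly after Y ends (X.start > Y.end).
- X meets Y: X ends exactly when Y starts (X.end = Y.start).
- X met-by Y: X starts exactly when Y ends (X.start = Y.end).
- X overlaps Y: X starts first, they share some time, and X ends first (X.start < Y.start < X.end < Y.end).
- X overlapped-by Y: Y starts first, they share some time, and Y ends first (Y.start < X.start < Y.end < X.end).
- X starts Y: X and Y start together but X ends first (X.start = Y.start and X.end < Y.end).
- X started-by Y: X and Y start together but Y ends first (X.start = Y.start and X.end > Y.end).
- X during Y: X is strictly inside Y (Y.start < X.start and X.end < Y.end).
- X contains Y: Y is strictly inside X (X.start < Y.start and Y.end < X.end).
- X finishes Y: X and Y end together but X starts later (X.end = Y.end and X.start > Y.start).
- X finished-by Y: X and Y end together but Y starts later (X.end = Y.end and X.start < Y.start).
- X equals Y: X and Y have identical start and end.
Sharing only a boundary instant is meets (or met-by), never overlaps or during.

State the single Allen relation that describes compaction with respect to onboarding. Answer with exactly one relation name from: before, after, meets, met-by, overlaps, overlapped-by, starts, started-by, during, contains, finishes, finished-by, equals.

compaction = [t=462, t=471]; onboarding = [t=60, t=122].
Compare endpoints: compaction.start > onboarding.start, compaction.start > onboarding.end, compaction.end > onboarding.start, compaction.end > onboarding.end.
That pattern is 'after'.

after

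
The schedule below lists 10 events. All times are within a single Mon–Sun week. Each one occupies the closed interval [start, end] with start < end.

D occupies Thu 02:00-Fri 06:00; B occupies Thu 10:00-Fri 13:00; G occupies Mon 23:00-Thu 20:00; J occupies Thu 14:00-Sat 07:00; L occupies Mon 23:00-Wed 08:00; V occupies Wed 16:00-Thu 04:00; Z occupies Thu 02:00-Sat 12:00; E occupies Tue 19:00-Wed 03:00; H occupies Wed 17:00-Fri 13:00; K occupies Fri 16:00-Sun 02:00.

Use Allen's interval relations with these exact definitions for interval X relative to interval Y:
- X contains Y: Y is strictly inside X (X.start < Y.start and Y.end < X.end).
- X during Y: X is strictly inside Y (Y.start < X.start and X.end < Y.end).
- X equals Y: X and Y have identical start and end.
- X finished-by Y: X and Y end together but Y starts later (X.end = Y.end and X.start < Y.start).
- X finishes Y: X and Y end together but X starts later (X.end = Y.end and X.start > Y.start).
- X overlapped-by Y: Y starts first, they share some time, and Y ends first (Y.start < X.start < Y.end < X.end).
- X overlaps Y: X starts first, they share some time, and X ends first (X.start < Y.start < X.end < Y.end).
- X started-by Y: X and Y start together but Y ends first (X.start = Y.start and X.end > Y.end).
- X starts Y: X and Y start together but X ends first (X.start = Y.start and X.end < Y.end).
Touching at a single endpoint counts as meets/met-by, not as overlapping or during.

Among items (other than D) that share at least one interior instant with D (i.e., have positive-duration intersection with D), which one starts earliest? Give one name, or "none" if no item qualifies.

Target D = [Thu 02:00, Fri 06:00].
B [Thu 10:00, Fri 13:00] → overlapped-by → candidate.
E [Tue 19:00, Wed 03:00] → before → excluded.
G [Mon 23:00, Thu 20:00] → overlaps → candidate.
H [Wed 17:00, Fri 13:00] → contains → candidate.
J [Thu 14:00, Sat 07:00] → overlapped-by → candidate.
K [Fri 16:00, Sun 02:00] → after → excluded.
L [Mon 23:00, Wed 08:00] → before → excluded.
V [Wed 16:00, Thu 04:00] → overlaps → candidate.
Z [Thu 02:00, Sat 12:00] → started-by → candidate.
Among candidates, earliest start is Mon 23:00 → G.

G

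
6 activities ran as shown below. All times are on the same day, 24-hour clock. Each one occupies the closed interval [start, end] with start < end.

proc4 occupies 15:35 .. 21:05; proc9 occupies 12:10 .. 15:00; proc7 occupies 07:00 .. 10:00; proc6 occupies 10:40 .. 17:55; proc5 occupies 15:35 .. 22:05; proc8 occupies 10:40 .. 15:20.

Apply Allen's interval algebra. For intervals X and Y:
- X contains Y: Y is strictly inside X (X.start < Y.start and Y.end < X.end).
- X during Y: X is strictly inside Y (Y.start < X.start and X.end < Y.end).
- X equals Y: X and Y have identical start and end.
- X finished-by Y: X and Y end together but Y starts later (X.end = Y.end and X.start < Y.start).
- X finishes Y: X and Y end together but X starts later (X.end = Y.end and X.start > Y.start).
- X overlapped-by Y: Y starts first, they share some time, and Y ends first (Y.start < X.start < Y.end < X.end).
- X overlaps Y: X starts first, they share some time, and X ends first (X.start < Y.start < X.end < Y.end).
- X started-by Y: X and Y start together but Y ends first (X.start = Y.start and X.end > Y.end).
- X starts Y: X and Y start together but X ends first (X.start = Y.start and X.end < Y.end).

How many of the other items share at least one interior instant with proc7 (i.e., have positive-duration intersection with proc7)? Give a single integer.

0

Target proc7 = [07:00, 10:00].
proc4 [15:35, 21:05] → after → no.
proc5 [15:35, 22:05] → after → no.
proc6 [10:40, 17:55] → after → no.
proc8 [10:40, 15:20] → after → no.
proc9 [12:10, 15:00] → after → no.
Total: 0.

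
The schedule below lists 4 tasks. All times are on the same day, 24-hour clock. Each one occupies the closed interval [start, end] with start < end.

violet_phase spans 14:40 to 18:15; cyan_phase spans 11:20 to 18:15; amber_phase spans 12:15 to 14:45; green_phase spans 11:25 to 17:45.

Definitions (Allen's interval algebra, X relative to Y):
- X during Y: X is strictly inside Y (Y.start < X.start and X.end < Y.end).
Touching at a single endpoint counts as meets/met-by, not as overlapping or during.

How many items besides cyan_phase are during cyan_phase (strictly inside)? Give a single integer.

Target cyan_phase = [11:20, 18:15].
amber_phase [12:15, 14:45] → during → counts.
green_phase [11:25, 17:45] → during → counts.
violet_phase [14:40, 18:15] → finishes → no.
Total: 2.

2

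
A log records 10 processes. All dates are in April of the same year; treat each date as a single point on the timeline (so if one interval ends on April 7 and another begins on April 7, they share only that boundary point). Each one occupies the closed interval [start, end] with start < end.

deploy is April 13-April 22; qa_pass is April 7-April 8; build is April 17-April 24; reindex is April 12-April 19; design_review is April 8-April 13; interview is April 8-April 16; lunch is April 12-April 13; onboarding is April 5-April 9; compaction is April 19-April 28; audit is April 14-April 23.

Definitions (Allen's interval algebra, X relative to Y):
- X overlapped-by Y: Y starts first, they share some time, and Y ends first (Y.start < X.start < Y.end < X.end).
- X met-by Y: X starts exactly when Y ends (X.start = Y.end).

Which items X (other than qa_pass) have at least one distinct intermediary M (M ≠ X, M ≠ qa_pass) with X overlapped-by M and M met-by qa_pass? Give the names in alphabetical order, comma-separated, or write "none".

Target qa_pass = [April 7, April 8].
Intermediaries M with M met-by qa_pass: design_review, interview.
Via design_review — items with X overlapped-by design_review: reindex.
Via interview — items with X overlapped-by interview: audit, deploy, reindex.
Union: audit, deploy, reindex.

audit, deploy, reindex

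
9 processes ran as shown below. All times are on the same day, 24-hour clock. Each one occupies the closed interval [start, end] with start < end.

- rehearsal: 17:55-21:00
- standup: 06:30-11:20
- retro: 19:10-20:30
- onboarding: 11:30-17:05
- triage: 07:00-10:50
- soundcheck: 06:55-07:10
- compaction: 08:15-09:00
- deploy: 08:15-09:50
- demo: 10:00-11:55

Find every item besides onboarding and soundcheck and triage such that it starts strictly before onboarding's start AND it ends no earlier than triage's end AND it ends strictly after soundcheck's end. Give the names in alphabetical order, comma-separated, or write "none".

Conditions: its start is strictly before onboarding's start (X.start < 11:30) AND its end is no earlier than triage's end (X.end >= 10:50) AND its end is strictly after soundcheck's end (X.end > 07:10).
compaction: start 08:15 < 11:30? ✓; end 09:00 >= 10:50? ✗; end 09:00 > 07:10? ✓ → no.
demo: start 10:00 < 11:30? ✓; end 11:55 >= 10:50? ✓; end 11:55 > 07:10? ✓ → yes.
deploy: start 08:15 < 11:30? ✓; end 09:50 >= 10:50? ✗; end 09:50 > 07:10? ✓ → no.
rehearsal: start 17:55 < 11:30? ✗; end 21:00 >= 10:50? ✓; end 21:00 > 07:10? ✓ → no.
retro: start 19:10 < 11:30? ✗; end 20:30 >= 10:50? ✓; end 20:30 > 07:10? ✓ → no.
standup: start 06:30 < 11:30? ✓; end 11:20 >= 10:50? ✓; end 11:20 > 07:10? ✓ → yes.
Result: demo, standup.

demo, standup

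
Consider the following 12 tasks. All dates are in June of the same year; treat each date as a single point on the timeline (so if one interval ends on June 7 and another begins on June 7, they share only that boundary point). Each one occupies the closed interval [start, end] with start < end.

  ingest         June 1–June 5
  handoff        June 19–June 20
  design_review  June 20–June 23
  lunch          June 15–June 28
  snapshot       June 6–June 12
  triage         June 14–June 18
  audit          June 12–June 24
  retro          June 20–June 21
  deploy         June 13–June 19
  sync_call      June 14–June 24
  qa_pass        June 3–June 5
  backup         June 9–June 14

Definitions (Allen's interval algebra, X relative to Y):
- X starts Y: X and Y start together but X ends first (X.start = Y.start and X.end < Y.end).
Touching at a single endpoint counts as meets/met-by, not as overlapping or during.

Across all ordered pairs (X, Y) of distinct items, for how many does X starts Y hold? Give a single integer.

2

Checking all 132 ordered pairs for relation 'starts'; matching pairs in alphabetical order:
(retro, design_review): retro starts design_review ✓
(triage, sync_call): triage starts sync_call ✓
Count: 2.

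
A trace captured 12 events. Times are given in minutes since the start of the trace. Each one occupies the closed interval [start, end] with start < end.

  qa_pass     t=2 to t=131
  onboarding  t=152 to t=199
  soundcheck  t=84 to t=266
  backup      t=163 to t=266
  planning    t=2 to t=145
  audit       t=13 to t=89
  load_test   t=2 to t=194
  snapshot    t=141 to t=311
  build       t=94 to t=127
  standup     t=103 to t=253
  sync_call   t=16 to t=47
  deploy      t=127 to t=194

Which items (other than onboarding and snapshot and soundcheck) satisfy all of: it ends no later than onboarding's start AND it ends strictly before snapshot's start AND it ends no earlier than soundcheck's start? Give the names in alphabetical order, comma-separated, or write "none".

Conditions: its end is no later than onboarding's start (X.end <= t=152) AND its end is strictly before snapshot's start (X.end < t=141) AND its end is no earlier than soundcheck's start (X.end >= t=84).
audit: end t=89 <= t=152? ✓; end t=89 < t=141? ✓; end t=89 >= t=84? ✓ → yes.
backup: end t=266 <= t=152? ✗; end t=266 < t=141? ✗; end t=266 >= t=84? ✓ → no.
build: end t=127 <= t=152? ✓; end t=127 < t=141? ✓; end t=127 >= t=84? ✓ → yes.
deploy: end t=194 <= t=152? ✗; end t=194 < t=141? ✗; end t=194 >= t=84? ✓ → no.
load_test: end t=194 <= t=152? ✗; end t=194 < t=141? ✗; end t=194 >= t=84? ✓ → no.
planning: end t=145 <= t=152? ✓; end t=145 < t=141? ✗; end t=145 >= t=84? ✓ → no.
qa_pass: end t=131 <= t=152? ✓; end t=131 < t=141? ✓; end t=131 >= t=84? ✓ → yes.
standup: end t=253 <= t=152? ✗; end t=253 < t=141? ✗; end t=253 >= t=84? ✓ → no.
sync_call: end t=47 <= t=152? ✓; end t=47 < t=141? ✓; end t=47 >= t=84? ✗ → no.
Result: audit, build, qa_pass.

audit, build, qa_pass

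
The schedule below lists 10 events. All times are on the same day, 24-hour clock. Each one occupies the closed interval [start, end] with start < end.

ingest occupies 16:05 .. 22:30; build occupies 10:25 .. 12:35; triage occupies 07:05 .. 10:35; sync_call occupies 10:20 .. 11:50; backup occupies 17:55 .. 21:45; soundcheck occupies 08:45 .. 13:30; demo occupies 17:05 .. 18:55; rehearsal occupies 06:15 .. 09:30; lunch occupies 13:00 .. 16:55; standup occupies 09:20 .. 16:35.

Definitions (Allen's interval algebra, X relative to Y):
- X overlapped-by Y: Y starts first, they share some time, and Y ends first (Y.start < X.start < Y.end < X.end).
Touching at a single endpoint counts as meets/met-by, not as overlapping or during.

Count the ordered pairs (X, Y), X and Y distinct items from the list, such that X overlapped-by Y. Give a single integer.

14

Checking all 90 ordered pairs for relation 'overlapped-by'; matching pairs in alphabetical order:
(backup, demo): backup overlapped-by demo ✓
(build, sync_call): build overlapped-by sync_call ✓
(build, triage): build overlapped-by triage ✓
(ingest, lunch): ingest overlapped-by lunch ✓
(ingest, standup): ingest overlapped-by standup ✓
(lunch, soundcheck): lunch overlapped-by soundcheck ✓
(lunch, standup): lunch overlapped-by standup ✓
(soundcheck, rehearsal): soundcheck overlapped-by rehearsal ✓
(soundcheck, triage): soundcheck overlapped-by triage ✓
(standup, rehearsal): standup overlapped-by rehearsal ✓
(standup, soundcheck): standup overlapped-by soundcheck ✓
(standup, triage): standup overlapped-by triage ✓
(sync_call, triage): sync_call overlapped-by triage ✓
(triage, rehearsal): triage overlapped-by rehearsal ✓
Count: 14.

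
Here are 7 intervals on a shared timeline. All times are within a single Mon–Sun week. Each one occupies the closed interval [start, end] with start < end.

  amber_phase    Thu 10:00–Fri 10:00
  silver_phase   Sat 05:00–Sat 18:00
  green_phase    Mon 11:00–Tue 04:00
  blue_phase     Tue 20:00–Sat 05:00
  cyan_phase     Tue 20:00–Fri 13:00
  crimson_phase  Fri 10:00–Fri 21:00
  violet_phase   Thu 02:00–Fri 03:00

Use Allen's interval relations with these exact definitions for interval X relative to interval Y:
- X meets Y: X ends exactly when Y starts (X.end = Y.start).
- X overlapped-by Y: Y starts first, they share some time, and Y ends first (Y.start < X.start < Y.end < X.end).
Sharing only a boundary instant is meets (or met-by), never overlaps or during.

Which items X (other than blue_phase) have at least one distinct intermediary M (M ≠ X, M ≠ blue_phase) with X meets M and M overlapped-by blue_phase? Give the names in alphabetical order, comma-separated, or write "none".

none

Target blue_phase = [Tue 20:00, Sat 05:00].
Intermediaries M with M overlapped-by blue_phase: none.
Union: none.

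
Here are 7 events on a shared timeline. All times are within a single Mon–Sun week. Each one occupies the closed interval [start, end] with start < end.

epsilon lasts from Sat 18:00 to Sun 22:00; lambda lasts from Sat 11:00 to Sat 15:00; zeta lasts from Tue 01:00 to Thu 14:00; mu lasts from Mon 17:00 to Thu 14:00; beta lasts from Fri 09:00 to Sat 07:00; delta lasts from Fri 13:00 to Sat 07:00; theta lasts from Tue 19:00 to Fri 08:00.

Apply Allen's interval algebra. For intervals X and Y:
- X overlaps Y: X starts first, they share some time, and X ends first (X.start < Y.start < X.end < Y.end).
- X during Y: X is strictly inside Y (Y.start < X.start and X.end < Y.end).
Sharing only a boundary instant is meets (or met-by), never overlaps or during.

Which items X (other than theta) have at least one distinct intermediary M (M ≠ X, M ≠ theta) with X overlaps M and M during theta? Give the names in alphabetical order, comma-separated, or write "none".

Target theta = [Tue 19:00, Fri 08:00].
Intermediaries M with M during theta: none.
Union: none.

none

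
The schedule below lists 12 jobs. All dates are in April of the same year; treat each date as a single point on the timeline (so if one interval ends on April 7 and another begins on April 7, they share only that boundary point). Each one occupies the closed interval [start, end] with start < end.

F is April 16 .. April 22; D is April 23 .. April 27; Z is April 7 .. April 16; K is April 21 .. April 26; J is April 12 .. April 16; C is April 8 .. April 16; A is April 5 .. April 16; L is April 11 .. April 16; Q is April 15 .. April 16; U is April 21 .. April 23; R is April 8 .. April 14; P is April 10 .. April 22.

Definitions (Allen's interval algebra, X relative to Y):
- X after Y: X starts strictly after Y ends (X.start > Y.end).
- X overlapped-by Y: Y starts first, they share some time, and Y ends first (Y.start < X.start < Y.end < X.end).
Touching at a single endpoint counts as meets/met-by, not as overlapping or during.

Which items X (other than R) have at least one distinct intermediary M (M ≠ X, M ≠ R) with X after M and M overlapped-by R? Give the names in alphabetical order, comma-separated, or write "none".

D, K, U

Target R = [April 8, April 14].
Intermediaries M with M overlapped-by R: J, L, P.
Via J — items with X after J: D, K, U.
Via L — items with X after L: D, K, U.
Via P — items with X after P: D.
Union: D, K, U.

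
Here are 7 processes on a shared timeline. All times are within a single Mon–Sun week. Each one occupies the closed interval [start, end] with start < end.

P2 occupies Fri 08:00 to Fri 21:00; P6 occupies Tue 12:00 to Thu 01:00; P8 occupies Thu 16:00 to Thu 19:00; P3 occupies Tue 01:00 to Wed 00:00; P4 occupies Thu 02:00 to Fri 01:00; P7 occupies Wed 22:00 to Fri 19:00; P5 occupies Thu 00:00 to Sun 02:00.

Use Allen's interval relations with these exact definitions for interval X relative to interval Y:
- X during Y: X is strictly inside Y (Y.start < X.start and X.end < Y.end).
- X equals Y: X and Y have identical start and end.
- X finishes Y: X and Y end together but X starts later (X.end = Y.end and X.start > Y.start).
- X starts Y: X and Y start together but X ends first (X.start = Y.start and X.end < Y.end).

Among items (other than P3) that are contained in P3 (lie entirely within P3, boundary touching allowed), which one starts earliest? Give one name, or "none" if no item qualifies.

Target P3 = [Tue 01:00, Wed 00:00].
P2 [Fri 08:00, Fri 21:00] → after → excluded.
P4 [Thu 02:00, Fri 01:00] → after → excluded.
P5 [Thu 00:00, Sun 02:00] → after → excluded.
P6 [Tue 12:00, Thu 01:00] → overlapped-by → excluded.
P7 [Wed 22:00, Fri 19:00] → after → excluded.
P8 [Thu 16:00, Thu 19:00] → after → excluded.
No candidates → none.

none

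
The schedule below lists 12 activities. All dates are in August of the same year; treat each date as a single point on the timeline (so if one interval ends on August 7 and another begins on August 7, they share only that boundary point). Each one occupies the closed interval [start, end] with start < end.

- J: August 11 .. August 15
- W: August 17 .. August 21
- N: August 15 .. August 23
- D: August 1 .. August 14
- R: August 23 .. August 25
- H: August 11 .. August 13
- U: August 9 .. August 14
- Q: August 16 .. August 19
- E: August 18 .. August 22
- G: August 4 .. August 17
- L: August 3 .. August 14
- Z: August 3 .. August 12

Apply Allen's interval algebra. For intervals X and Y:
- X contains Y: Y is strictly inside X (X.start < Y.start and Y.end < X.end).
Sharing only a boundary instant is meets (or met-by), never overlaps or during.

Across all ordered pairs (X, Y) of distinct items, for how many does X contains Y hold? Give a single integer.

Checking all 132 ordered pairs for relation 'contains'; matching pairs in alphabetical order:
(D, H): D contains H ✓
(D, Z): D contains Z ✓
(G, H): G contains H ✓
(G, J): G contains J ✓
(G, U): G contains U ✓
(L, H): L contains H ✓
(N, E): N contains E ✓
(N, Q): N contains Q ✓
(N, W): N contains W ✓
(U, H): U contains H ✓
Count: 10.

10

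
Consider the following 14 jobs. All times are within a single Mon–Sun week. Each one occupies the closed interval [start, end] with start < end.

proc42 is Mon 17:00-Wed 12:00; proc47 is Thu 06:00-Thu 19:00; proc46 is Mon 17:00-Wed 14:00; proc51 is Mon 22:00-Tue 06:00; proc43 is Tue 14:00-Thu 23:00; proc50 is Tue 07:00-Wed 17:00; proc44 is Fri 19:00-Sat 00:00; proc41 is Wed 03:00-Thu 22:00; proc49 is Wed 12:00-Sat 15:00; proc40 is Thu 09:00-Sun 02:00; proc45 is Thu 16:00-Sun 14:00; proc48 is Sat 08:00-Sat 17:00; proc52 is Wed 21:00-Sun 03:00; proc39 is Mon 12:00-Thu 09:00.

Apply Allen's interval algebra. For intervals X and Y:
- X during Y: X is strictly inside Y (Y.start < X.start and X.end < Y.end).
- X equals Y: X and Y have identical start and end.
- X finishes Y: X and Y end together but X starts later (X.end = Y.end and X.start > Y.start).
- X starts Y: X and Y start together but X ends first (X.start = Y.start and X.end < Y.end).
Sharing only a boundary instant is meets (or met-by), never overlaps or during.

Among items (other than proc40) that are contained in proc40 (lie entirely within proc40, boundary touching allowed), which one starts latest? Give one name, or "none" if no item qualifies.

proc48

Target proc40 = [Thu 09:00, Sun 02:00].
proc39 [Mon 12:00, Thu 09:00] → meets → excluded.
proc41 [Wed 03:00, Thu 22:00] → overlaps → excluded.
proc42 [Mon 17:00, Wed 12:00] → before → excluded.
proc43 [Tue 14:00, Thu 23:00] → overlaps → excluded.
proc44 [Fri 19:00, Sat 00:00] → during → candidate.
proc45 [Thu 16:00, Sun 14:00] → overlapped-by → excluded.
proc46 [Mon 17:00, Wed 14:00] → before → excluded.
proc47 [Thu 06:00, Thu 19:00] → overlaps → excluded.
proc48 [Sat 08:00, Sat 17:00] → during → candidate.
proc49 [Wed 12:00, Sat 15:00] → overlaps → excluded.
proc50 [Tue 07:00, Wed 17:00] → before → excluded.
proc51 [Mon 22:00, Tue 06:00] → before → excluded.
proc52 [Wed 21:00, Sun 03:00] → contains → excluded.
Among candidates, latest start is Sat 08:00 → proc48.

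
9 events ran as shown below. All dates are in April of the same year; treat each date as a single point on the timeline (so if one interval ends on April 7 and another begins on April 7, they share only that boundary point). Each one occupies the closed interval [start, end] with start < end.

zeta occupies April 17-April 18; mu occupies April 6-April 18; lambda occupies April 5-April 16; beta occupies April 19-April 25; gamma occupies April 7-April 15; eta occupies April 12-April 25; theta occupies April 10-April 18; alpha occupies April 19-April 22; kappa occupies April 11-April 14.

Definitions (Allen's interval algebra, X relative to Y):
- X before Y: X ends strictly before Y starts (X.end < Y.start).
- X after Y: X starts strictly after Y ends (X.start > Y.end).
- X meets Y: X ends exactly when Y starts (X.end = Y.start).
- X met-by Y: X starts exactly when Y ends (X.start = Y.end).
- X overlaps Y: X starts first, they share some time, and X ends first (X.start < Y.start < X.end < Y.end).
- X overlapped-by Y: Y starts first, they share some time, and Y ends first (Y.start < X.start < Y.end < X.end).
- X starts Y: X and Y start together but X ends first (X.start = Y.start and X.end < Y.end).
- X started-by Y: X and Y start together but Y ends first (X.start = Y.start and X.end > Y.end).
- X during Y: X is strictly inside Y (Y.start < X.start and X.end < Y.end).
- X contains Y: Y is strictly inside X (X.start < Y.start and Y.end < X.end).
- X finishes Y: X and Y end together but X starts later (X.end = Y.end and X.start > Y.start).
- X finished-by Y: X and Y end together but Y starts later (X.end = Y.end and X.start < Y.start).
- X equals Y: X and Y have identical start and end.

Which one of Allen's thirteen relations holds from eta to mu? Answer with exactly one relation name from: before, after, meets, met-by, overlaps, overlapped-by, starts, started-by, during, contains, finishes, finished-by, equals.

eta = [April 12, April 25]; mu = [April 6, April 18].
Compare endpoints: eta.start > mu.start, eta.start < mu.end, eta.end > mu.start, eta.end > mu.end.
That pattern is 'overlapped-by'.

overlapped-by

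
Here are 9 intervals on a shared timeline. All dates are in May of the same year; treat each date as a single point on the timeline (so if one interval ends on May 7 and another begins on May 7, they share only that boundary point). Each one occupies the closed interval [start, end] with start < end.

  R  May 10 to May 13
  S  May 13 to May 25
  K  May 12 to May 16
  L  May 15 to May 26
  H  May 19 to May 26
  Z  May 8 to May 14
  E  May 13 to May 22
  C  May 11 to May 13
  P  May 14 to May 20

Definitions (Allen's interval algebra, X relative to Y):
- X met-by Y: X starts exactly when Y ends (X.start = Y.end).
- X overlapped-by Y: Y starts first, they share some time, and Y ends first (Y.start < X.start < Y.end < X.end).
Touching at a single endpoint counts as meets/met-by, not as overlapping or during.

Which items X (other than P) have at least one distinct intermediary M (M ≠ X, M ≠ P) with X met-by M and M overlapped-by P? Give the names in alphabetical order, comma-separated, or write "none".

Target P = [May 14, May 20].
Intermediaries M with M overlapped-by P: H, L.
Via H — items with X met-by H: none.
Via L — items with X met-by L: none.
Union: none.

none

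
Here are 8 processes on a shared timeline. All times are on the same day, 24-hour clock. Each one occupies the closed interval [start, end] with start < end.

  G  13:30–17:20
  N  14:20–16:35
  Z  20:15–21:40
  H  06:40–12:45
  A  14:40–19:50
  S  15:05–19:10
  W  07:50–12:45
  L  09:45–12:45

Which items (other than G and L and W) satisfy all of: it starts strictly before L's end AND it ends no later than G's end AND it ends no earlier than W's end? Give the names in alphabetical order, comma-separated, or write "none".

Conditions: its start is strictly before L's end (X.start < 12:45) AND its end is no later than G's end (X.end <= 17:20) AND its end is no earlier than W's end (X.end >= 12:45).
A: start 14:40 < 12:45? ✗; end 19:50 <= 17:20? ✗; end 19:50 >= 12:45? ✓ → no.
H: start 06:40 < 12:45? ✓; end 12:45 <= 17:20? ✓; end 12:45 >= 12:45? ✓ → yes.
N: start 14:20 < 12:45? ✗; end 16:35 <= 17:20? ✓; end 16:35 >= 12:45? ✓ → no.
S: start 15:05 < 12:45? ✗; end 19:10 <= 17:20? ✗; end 19:10 >= 12:45? ✓ → no.
Z: start 20:15 < 12:45? ✗; end 21:40 <= 17:20? ✗; end 21:40 >= 12:45? ✓ → no.
Result: H.

H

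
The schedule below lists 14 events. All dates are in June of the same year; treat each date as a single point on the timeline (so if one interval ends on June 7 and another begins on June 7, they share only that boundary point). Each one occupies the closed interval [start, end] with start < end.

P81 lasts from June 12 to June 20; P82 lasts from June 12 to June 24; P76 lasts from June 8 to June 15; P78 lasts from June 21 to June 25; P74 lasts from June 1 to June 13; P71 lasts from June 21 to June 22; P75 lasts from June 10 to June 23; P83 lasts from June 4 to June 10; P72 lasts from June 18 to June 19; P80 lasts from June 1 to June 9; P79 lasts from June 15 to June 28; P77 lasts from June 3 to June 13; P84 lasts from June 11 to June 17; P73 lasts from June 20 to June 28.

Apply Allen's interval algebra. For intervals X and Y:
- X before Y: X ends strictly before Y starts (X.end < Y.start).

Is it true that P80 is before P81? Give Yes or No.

Yes

P80 = [June 1, June 9], P81 = [June 12, June 20].
Actual relation of P80 to P81: before.
Asked whether 'before' holds → Yes.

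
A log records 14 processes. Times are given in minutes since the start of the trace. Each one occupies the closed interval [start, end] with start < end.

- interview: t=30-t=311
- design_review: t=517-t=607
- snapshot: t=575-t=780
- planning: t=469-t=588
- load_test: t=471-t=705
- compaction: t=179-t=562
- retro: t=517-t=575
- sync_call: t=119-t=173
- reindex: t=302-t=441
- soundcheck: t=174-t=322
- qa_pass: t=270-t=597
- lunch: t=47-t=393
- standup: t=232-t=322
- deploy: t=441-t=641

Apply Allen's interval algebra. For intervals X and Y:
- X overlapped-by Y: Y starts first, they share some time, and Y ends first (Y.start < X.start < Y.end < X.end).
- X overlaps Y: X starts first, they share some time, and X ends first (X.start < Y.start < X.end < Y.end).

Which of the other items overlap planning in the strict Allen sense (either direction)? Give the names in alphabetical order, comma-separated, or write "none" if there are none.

Target planning = [t=469, t=588].
compaction [t=179, t=562] → overlaps → yes.
deploy [t=441, t=641] → contains → no.
design_review [t=517, t=607] → overlapped-by → yes.
interview [t=30, t=311] → before → no.
load_test [t=471, t=705] → overlapped-by → yes.
lunch [t=47, t=393] → before → no.
qa_pass [t=270, t=597] → contains → no.
reindex [t=302, t=441] → before → no.
retro [t=517, t=575] → during → no.
snapshot [t=575, t=780] → overlapped-by → yes.
soundcheck [t=174, t=322] → before → no.
standup [t=232, t=322] → before → no.
sync_call [t=119, t=173] → before → no.
Result: compaction, design_review, load_test, snapshot.

compaction, design_review, load_test, snapshot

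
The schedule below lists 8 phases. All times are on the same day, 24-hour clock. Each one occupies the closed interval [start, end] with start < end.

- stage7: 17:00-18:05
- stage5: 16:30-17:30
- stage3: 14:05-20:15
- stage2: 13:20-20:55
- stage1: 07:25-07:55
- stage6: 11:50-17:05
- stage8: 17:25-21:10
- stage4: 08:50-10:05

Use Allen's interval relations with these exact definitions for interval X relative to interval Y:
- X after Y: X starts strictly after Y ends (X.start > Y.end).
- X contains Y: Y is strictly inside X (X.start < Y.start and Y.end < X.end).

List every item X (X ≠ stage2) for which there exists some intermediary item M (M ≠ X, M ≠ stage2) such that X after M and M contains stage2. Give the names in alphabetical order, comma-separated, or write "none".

none

Target stage2 = [13:20, 20:55].
Intermediaries M with M contains stage2: none.
Union: none.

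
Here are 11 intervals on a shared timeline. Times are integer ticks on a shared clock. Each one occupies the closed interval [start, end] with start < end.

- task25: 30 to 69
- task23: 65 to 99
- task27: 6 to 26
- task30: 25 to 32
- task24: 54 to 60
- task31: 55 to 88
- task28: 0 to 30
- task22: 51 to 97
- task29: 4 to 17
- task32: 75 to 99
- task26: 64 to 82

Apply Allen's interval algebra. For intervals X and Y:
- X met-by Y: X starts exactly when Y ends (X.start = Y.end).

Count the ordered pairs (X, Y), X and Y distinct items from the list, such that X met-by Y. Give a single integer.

Checking all 110 ordered pairs for relation 'met-by'; matching pairs in alphabetical order:
(task25, task28): task25 met-by task28 ✓
Count: 1.

1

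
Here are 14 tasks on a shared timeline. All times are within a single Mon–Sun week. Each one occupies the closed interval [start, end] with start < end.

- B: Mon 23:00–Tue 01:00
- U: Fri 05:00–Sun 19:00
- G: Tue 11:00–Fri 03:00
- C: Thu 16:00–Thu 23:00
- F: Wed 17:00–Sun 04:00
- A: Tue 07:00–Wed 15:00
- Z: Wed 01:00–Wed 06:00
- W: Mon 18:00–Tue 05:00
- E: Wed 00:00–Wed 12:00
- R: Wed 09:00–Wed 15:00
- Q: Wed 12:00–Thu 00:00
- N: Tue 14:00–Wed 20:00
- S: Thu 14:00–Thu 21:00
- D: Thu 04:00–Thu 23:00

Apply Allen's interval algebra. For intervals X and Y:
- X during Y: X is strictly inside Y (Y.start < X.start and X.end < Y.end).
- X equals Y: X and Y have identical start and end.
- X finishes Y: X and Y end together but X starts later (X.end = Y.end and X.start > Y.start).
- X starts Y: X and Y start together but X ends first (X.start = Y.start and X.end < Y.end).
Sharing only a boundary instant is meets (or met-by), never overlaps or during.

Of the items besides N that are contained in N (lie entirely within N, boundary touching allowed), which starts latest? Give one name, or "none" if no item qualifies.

Target N = [Tue 14:00, Wed 20:00].
A [Tue 07:00, Wed 15:00] → overlaps → excluded.
B [Mon 23:00, Tue 01:00] → before → excluded.
C [Thu 16:00, Thu 23:00] → after → excluded.
D [Thu 04:00, Thu 23:00] → after → excluded.
E [Wed 00:00, Wed 12:00] → during → candidate.
F [Wed 17:00, Sun 04:00] → overlapped-by → excluded.
G [Tue 11:00, Fri 03:00] → contains → excluded.
Q [Wed 12:00, Thu 00:00] → overlapped-by → excluded.
R [Wed 09:00, Wed 15:00] → during → candidate.
S [Thu 14:00, Thu 21:00] → after → excluded.
U [Fri 05:00, Sun 19:00] → after → excluded.
W [Mon 18:00, Tue 05:00] → before → excluded.
Z [Wed 01:00, Wed 06:00] → during → candidate.
Among candidates, latest start is Wed 09:00 → R.

R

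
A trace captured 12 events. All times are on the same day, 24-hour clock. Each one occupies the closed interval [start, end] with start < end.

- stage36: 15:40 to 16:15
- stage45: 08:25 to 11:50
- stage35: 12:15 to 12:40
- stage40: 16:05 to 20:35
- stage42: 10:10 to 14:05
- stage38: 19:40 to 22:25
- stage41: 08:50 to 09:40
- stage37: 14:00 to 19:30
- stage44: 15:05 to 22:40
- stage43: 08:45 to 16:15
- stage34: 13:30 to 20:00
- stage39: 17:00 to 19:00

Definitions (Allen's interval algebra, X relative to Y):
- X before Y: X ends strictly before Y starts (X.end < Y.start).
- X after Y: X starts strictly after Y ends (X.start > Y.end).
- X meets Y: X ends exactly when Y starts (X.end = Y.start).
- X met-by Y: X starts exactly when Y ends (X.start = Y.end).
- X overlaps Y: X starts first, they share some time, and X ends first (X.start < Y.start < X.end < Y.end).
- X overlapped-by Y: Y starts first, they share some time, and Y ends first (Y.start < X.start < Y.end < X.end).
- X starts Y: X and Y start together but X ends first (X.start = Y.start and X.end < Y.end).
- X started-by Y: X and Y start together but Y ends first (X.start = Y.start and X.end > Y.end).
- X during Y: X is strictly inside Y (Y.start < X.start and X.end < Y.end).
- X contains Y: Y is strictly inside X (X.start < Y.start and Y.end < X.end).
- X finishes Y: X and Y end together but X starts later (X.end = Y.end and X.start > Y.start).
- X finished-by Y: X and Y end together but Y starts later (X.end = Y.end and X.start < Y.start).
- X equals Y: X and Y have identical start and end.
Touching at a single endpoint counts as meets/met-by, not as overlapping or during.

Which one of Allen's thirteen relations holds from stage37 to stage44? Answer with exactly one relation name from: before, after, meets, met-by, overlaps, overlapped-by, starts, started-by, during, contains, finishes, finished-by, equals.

stage37 = [14:00, 19:30]; stage44 = [15:05, 22:40].
Compare endpoints: stage37.start < stage44.start, stage37.start < stage44.end, stage37.end > stage44.start, stage37.end < stage44.end.
That pattern is 'overlaps'.

overlaps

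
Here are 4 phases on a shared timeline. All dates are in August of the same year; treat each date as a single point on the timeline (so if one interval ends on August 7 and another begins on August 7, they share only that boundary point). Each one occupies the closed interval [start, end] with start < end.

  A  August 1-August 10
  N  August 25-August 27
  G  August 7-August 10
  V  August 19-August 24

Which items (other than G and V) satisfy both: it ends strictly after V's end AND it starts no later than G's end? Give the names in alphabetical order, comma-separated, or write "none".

none

Conditions: its end is strictly after V's end (X.end > August 24) AND its start is no later than G's end (X.start <= August 10).
A: end August 10 > August 24? ✗; start August 1 <= August 10? ✓ → no.
N: end August 27 > August 24? ✓; start August 25 <= August 10? ✗ → no.
Result: none.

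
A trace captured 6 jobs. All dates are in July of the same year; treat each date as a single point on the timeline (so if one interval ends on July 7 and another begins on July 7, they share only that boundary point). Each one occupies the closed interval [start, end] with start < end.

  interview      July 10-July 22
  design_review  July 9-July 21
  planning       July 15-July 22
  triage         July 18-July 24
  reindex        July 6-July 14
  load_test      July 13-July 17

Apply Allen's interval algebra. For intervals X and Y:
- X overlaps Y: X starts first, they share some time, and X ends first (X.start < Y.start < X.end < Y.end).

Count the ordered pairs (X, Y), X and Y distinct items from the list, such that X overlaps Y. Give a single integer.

9

Checking all 30 ordered pairs for relation 'overlaps'; matching pairs in alphabetical order:
(design_review, interview): design_review overlaps interview ✓
(design_review, planning): design_review overlaps planning ✓
(design_review, triage): design_review overlaps triage ✓
(interview, triage): interview overlaps triage ✓
(load_test, planning): load_test overlaps planning ✓
(planning, triage): planning overlaps triage ✓
(reindex, design_review): reindex overlaps design_review ✓
(reindex, interview): reindex overlaps interview ✓
(reindex, load_test): reindex overlaps load_test ✓
Count: 9.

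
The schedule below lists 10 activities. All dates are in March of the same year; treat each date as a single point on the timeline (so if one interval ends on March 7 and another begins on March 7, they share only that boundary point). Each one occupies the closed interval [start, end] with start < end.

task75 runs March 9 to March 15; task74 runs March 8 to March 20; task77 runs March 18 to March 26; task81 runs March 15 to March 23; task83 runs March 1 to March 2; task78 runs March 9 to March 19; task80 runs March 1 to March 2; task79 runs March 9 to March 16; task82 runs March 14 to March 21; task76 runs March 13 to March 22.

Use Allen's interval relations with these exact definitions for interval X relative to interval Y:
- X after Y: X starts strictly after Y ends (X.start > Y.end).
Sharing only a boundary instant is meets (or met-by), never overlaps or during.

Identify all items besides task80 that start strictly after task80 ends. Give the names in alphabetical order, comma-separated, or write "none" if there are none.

task74, task75, task76, task77, task78, task79, task81, task82

Target task80 = [March 1, March 2].
task74 [March 8, March 20] → after → yes.
task75 [March 9, March 15] → after → yes.
task76 [March 13, March 22] → after → yes.
task77 [March 18, March 26] → after → yes.
task78 [March 9, March 19] → after → yes.
task79 [March 9, March 16] → after → yes.
task81 [March 15, March 23] → after → yes.
task82 [March 14, March 21] → after → yes.
task83 [March 1, March 2] → equals → no.
Result: task74, task75, task76, task77, task78, task79, task81, task82.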